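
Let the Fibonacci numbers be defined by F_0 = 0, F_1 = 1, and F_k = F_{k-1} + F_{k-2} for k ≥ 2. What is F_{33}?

3524578

Iterating the recurrence up to F_{27} = 196418 and F_{26} = 121393:
F_{28} = F_{27} + F_{26} = 196418 + 121393 = 317811
F_{29} = F_{28} + F_{27} = 317811 + 196418 = 514229
F_{30} = F_{29} + F_{28} = 514229 + 317811 = 832040
F_{31} = F_{30} + F_{29} = 832040 + 514229 = 1346269
F_{32} = F_{31} + F_{30} = 1346269 + 832040 = 2178309
F_{33} = F_{32} + F_{31} = 2178309 + 1346269 = 3524578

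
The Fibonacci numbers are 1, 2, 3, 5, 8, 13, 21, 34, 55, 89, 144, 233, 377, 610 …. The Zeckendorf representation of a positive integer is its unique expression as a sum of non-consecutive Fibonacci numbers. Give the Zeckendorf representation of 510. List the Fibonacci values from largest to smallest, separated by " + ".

take 377 (≤ 510); 510 − 377 = 133
take 89 (≤ 133); 133 − 89 = 44
take 34 (≤ 44); 44 − 34 = 10
take 8 (≤ 10); 10 − 8 = 2
take 2 (≤ 2); 2 − 2 = 0
So 510 = 377 + 89 + 34 + 8 + 2, with no two terms consecutive in the sequence.

377 + 89 + 34 + 8 + 2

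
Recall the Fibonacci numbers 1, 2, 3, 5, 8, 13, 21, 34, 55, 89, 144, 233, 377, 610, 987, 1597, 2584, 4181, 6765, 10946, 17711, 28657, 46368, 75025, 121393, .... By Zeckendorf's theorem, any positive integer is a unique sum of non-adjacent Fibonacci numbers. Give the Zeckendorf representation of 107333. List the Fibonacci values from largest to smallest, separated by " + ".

Greedy algorithm:
subtract 75025 from 107333: 32308 remains
subtract 28657 from 32308: 3651 remains
subtract 2584 from 3651: 1067 remains
subtract 987 from 1067: 80 remains
subtract 55 from 80: 25 remains
subtract 21 from 25: 4 remains
subtract 3 from 4: 1 remains
subtract 1 from 1: 0 remains
So 107333 = 75025 + 28657 + 2584 + 987 + 55 + 21 + 3 + 1, with no two terms consecutive in the sequence.

75025 + 28657 + 2584 + 987 + 55 + 21 + 3 + 1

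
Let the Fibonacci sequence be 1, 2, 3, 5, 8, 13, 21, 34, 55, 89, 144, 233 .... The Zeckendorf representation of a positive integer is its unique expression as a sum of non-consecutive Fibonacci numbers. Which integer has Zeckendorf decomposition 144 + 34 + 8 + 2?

144 + 34 + 8 + 2 = 188.

188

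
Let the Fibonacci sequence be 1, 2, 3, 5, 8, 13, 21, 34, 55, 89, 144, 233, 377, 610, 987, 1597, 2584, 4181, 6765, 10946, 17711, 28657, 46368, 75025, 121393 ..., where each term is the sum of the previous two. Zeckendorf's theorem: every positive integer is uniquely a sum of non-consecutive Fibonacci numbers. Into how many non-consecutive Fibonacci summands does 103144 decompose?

subtract 75025 from 103144: 28119 remains
subtract 17711 from 28119: 10408 remains
subtract 6765 from 10408: 3643 remains
subtract 2584 from 3643: 1059 remains
subtract 987 from 1059: 72 remains
subtract 55 from 72: 17 remains
subtract 13 from 17: 4 remains
subtract 3 from 4: 1 remains
subtract 1 from 1: 0 remains
103144 = 75025 + 17711 + 6765 + 2584 + 987 + 55 + 13 + 3 + 1, which has 9 terms.

9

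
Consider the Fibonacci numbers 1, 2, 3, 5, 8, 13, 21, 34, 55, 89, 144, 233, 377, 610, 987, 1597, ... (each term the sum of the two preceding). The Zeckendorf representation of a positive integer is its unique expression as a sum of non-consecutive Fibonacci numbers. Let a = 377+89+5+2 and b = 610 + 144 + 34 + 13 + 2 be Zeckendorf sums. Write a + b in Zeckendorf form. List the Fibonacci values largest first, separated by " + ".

987 + 233 + 55 + 1

The two numbers are 473 and 803, so their sum is 1276.
subtract 987 from 1276: 289 remains
subtract 233 from 289: 56 remains
subtract 55 from 56: 1 remains
subtract 1 from 1: 0 remains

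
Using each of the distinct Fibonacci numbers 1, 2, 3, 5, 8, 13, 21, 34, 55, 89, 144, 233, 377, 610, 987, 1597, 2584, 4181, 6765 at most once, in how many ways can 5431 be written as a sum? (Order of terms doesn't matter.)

36

5431 = 4181+987+233+21+8+1 = 4181+987+233+21+5+3+1 = 4181+987+144+89+21+8+1 = 4181+610+377+233+21+8+1 = … (32 more), for 36 in all.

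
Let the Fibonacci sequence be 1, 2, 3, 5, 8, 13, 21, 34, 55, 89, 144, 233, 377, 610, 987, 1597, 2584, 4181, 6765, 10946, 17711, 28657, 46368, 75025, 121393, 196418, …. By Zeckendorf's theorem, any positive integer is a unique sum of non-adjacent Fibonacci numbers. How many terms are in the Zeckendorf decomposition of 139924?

Greedy algorithm:
139924 − 121393 = 18531
18531 − 17711 = 820
820 − 610 = 210
210 − 144 = 66
66 − 55 = 11
11 − 8 = 3
3 − 3 = 0
139924 = 121393 + 17711 + 610 + 144 + 55 + 8 + 3, which has 7 terms.

7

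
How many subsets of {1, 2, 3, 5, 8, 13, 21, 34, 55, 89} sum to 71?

8

Starting from the Zeckendorf form and repeatedly splitting a term F_k into F_{k−1} + F_{k−2} (when neither is already used) reaches every representation.
71 = 55+13+3 = 55+13+2+1 = 55+8+5+3 = … (5 more), for 8 in all.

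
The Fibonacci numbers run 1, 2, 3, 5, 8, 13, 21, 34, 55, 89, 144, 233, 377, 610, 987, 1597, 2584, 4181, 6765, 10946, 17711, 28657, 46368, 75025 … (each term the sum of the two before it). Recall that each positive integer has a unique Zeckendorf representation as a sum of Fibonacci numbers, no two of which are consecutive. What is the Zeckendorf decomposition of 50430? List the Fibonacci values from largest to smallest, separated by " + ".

Greedily peel off the largest Fibonacci term at each step:
take 46368 (≤ 50430); 50430 − 46368 = 4062
take 2584 (≤ 4062); 4062 − 2584 = 1478
take 987 (≤ 1478); 1478 − 987 = 491
take 377 (≤ 491); 491 − 377 = 114
take 89 (≤ 114); 114 − 89 = 25
take 21 (≤ 25); 25 − 21 = 4
take 3 (≤ 4); 4 − 3 = 1
take 1 (≤ 1); 1 − 1 = 0
So 50430 = 46368 + 2584 + 987 + 377 + 89 + 21 + 3 + 1, with no two terms consecutive in the sequence.

46368 + 2584 + 987 + 377 + 89 + 21 + 3 + 1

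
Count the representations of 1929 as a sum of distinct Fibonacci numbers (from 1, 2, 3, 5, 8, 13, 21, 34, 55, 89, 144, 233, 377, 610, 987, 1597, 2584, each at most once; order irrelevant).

24

1929 = 1597+233+89+8+2 = 1597+233+89+5+3+2 = 1597+233+55+34+8+2 = 987+610+233+89+8+2 = 1597+233+55+34+5+3+2 = … (19 more), for 24 in all.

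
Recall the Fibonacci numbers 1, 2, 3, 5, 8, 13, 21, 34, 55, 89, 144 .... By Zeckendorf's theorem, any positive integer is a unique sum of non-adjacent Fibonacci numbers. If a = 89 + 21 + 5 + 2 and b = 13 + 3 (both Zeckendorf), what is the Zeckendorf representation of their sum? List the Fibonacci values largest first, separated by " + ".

89 + 34 + 8 + 2

The two numbers are 117 and 16, so their sum is 133.
largest Fibonacci ≤ 133 is 89; 133 − 89 = 44
largest Fibonacci ≤ 44 is 34; 44 − 34 = 10
largest Fibonacci ≤ 10 is 8; 10 − 8 = 2
largest Fibonacci ≤ 2 is 2; 2 − 2 = 0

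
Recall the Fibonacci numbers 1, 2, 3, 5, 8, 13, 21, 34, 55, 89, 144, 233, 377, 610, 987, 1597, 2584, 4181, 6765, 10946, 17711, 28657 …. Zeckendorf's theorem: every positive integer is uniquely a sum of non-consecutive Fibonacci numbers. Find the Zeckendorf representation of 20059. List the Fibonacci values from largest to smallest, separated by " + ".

Greedily peel off the largest Fibonacci term at each step:
largest Fibonacci ≤ 20059 is 17711; 20059 − 17711 = 2348
largest Fibonacci ≤ 2348 is 1597; 2348 − 1597 = 751
largest Fibonacci ≤ 751 is 610; 751 − 610 = 141
largest Fibonacci ≤ 141 is 89; 141 − 89 = 52
largest Fibonacci ≤ 52 is 34; 52 − 34 = 18
largest Fibonacci ≤ 18 is 13; 18 − 13 = 5
largest Fibonacci ≤ 5 is 5; 5 − 5 = 0
So 20059 = 17711 + 1597 + 610 + 89 + 34 + 13 + 5, with no two terms consecutive in the sequence.

17711 + 1597 + 610 + 89 + 34 + 13 + 5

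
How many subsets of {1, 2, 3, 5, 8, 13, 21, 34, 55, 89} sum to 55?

Starting from the Zeckendorf form and repeatedly splitting a term F_k into F_{k−1} + F_{k−2} (when neither is already used) reaches every representation.
55 = 55 = 34+21 = 34+13+8 = 34+13+5+3 = … (1 more), for 5 in all.

5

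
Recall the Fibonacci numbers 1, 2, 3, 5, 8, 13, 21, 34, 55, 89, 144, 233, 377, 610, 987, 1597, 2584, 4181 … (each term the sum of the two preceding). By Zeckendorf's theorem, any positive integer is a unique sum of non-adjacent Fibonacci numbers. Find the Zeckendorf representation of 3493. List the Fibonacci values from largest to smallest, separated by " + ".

take 2584 (≤ 3493); 3493 − 2584 = 909
take 610 (≤ 909); 909 − 610 = 299
take 233 (≤ 299); 299 − 233 = 66
take 55 (≤ 66); 66 − 55 = 11
take 8 (≤ 11); 11 − 8 = 3
take 3 (≤ 3); 3 − 3 = 0
So 3493 = 2584 + 610 + 233 + 55 + 8 + 3, with no two terms consecutive in the sequence.

2584 + 610 + 233 + 55 + 8 + 3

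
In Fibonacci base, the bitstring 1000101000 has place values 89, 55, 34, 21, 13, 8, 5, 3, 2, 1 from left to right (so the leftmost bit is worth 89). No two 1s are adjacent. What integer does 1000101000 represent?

107

Summing the place values of the 1 bits: 89 + 13 + 5 = 107.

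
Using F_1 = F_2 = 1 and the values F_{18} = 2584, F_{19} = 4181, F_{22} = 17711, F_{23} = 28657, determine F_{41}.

By the addition formula F_{m+n} = F_m F_{n+1} + F_{m−1} F_n with m=19, n=22: F_{41} = 4181·28657 + 2584·17711 = 119814917 + 45765224 = 165580141.

165580141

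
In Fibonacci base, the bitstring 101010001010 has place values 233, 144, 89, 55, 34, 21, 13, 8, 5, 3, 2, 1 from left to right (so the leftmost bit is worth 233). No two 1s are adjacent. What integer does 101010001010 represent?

Summing the place values of the 1 bits: 233 + 89 + 34 + 5 + 2 = 363.

363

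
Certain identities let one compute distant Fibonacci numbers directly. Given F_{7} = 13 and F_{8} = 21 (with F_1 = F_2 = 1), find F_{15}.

610

By F_{2k+1} = F_k² + F_{k+1}²: F_{15} = 13² + 21² = 169 + 441 = 610.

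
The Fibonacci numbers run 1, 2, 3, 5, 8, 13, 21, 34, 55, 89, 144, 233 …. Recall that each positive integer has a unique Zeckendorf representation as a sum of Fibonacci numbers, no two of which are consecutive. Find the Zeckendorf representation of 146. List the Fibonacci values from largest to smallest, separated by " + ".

144 + 2

146: greatest Fibonacci not exceeding it is 144, leaving 2
2: greatest Fibonacci not exceeding it is 2, leaving 0
So 146 = 144 + 2, with no two terms consecutive in the sequence.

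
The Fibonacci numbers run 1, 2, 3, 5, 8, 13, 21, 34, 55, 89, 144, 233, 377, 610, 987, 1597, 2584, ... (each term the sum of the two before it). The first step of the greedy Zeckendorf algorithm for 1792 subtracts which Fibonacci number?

1597 ≤ 1792 < 2584, so the largest Fibonacci number not exceeding 1792 is 1597.

1597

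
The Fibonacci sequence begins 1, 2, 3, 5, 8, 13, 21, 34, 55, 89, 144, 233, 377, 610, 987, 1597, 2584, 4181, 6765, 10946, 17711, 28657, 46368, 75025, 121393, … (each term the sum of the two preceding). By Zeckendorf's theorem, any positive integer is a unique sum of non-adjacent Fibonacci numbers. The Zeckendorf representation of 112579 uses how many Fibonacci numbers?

112579 − 75025 = 37554
37554 − 28657 = 8897
8897 − 6765 = 2132
2132 − 1597 = 535
535 − 377 = 158
158 − 144 = 14
14 − 13 = 1
1 − 1 = 0
112579 = 75025 + 28657 + 6765 + 1597 + 377 + 144 + 13 + 1, which has 8 terms.

8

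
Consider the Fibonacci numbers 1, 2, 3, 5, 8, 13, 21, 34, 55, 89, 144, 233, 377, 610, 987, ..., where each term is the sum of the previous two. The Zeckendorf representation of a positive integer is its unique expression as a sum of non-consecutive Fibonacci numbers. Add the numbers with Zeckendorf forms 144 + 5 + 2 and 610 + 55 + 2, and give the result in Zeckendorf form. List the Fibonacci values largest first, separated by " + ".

The two numbers are 151 and 667, so their sum is 818.
Greedily peel off the largest Fibonacci term at each step:
take 610 (≤ 818); 818 − 610 = 208
take 144 (≤ 208); 208 − 144 = 64
take 55 (≤ 64); 64 − 55 = 9
take 8 (≤ 9); 9 − 8 = 1
take 1 (≤ 1); 1 − 1 = 0

610 + 144 + 55 + 8 + 1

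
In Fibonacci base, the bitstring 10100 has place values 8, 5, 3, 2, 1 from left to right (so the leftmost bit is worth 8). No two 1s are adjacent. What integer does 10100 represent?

11

Summing the place values of the 1 bits: 8 + 3 = 11.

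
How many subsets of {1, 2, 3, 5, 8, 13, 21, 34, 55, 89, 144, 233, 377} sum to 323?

Starting from the Zeckendorf form and repeatedly splitting a term F_k into F_{k−1} + F_{k−2} (when neither is already used) reaches every representation.
323 = 233+89+1 = 233+55+34+1 = 233+55+21+13+1 = … (6 more), for 9 in all.

9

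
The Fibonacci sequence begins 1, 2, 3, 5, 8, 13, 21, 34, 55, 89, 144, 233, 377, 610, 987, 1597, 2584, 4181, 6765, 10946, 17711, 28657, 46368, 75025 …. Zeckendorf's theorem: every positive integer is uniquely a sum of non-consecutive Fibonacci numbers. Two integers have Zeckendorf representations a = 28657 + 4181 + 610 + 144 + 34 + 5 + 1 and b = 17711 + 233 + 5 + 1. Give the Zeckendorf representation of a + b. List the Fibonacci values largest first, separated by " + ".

46368 + 4181 + 987 + 34 + 8 + 3 + 1

The two numbers are 33632 and 17950, so their sum is 51582.
Repeatedly subtract the largest Fibonacci number that fits:
51582: greatest Fibonacci not exceeding it is 46368, leaving 5214
5214: greatest Fibonacci not exceeding it is 4181, leaving 1033
1033: greatest Fibonacci not exceeding it is 987, leaving 46
46: greatest Fibonacci not exceeding it is 34, leaving 12
12: greatest Fibonacci not exceeding it is 8, leaving 4
4: greatest Fibonacci not exceeding it is 3, leaving 1
1: greatest Fibonacci not exceeding it is 1, leaving 0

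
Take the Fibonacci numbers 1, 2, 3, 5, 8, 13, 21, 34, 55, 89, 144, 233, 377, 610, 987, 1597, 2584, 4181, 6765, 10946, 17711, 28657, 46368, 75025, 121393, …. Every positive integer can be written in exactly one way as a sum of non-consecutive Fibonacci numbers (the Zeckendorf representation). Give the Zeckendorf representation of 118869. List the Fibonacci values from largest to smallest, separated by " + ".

take 75025 (≤ 118869); 118869 − 75025 = 43844
take 28657 (≤ 43844); 43844 − 28657 = 15187
take 10946 (≤ 15187); 15187 − 10946 = 4241
take 4181 (≤ 4241); 4241 − 4181 = 60
take 55 (≤ 60); 60 − 55 = 5
take 5 (≤ 5); 5 − 5 = 0
So 118869 = 75025 + 28657 + 10946 + 4181 + 55 + 5, with no two terms consecutive in the sequence.

75025 + 28657 + 10946 + 4181 + 55 + 5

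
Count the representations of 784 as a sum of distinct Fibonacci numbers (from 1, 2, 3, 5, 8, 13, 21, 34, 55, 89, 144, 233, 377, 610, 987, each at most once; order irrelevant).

14

Starting from the Zeckendorf form and repeatedly splitting a term F_k into F_{k−1} + F_{k−2} (when neither is already used) reaches every representation.
784 = 610+144+21+8+1 = 610+144+21+5+3+1 = 610+89+55+21+8+1 = 377+233+144+21+8+1 = … (10 more), for 14 in all.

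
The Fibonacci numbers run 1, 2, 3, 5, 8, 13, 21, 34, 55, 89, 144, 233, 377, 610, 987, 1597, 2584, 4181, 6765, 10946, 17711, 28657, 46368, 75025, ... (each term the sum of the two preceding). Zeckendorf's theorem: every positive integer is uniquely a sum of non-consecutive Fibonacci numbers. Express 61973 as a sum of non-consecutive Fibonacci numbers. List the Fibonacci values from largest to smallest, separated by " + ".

46368 + 10946 + 4181 + 377 + 89 + 8 + 3 + 1

61973: greatest Fibonacci not exceeding it is 46368, leaving 15605
15605: greatest Fibonacci not exceeding it is 10946, leaving 4659
4659: greatest Fibonacci not exceeding it is 4181, leaving 478
478: greatest Fibonacci not exceeding it is 377, leaving 101
101: greatest Fibonacci not exceeding it is 89, leaving 12
12: greatest Fibonacci not exceeding it is 8, leaving 4
4: greatest Fibonacci not exceeding it is 3, leaving 1
1: greatest Fibonacci not exceeding it is 1, leaving 0
So 61973 = 46368 + 10946 + 4181 + 377 + 89 + 8 + 3 + 1, with no two terms consecutive in the sequence.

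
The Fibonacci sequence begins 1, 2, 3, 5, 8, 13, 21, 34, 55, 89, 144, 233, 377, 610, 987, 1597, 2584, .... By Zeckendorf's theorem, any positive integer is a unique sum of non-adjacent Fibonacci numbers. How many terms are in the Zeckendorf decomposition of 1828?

Greedy algorithm:
largest Fibonacci ≤ 1828 is 1597; 1828 − 1597 = 231
largest Fibonacci ≤ 231 is 144; 231 − 144 = 87
largest Fibonacci ≤ 87 is 55; 87 − 55 = 32
largest Fibonacci ≤ 32 is 21; 32 − 21 = 11
largest Fibonacci ≤ 11 is 8; 11 − 8 = 3
largest Fibonacci ≤ 3 is 3; 3 − 3 = 0
1828 = 1597 + 144 + 55 + 21 + 8 + 3, which has 6 terms.

6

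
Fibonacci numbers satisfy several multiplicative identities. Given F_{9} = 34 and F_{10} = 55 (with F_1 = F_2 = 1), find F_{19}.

4181

By F_{2k+1} = F_k² + F_{k+1}²: F_{19} = 34² + 55² = 1156 + 3025 = 4181.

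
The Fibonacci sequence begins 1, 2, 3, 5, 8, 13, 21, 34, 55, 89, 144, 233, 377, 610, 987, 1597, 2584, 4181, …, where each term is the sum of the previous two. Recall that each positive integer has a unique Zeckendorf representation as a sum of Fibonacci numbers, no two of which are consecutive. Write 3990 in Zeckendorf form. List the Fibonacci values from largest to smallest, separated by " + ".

Repeatedly subtract the largest Fibonacci number that fits:
3990 − 2584 = 1406
1406 − 987 = 419
419 − 377 = 42
42 − 34 = 8
8 − 8 = 0
So 3990 = 2584 + 987 + 377 + 34 + 8, with no two terms consecutive in the sequence.

2584 + 987 + 377 + 34 + 8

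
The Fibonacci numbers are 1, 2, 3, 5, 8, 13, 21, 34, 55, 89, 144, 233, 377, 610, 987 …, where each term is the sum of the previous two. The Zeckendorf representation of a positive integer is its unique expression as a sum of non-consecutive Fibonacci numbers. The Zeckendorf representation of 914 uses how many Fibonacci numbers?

914: greatest Fibonacci not exceeding it is 610, leaving 304
304: greatest Fibonacci not exceeding it is 233, leaving 71
71: greatest Fibonacci not exceeding it is 55, leaving 16
16: greatest Fibonacci not exceeding it is 13, leaving 3
3: greatest Fibonacci not exceeding it is 3, leaving 0
914 = 610 + 233 + 55 + 13 + 3, which has 5 terms.

5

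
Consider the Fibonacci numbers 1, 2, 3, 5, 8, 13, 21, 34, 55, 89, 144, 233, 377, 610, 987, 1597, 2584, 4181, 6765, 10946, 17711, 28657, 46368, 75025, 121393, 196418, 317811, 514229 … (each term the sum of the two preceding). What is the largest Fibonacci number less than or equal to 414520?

317811 ≤ 414520 < 514229, so the largest Fibonacci number not exceeding 414520 is 317811.

317811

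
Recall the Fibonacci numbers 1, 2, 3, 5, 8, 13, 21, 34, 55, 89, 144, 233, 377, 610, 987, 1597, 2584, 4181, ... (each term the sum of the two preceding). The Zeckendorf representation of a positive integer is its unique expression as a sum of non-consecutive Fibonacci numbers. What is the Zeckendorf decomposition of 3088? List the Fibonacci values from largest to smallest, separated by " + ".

Greedy algorithm:
3088: greatest Fibonacci not exceeding it is 2584, leaving 504
504: greatest Fibonacci not exceeding it is 377, leaving 127
127: greatest Fibonacci not exceeding it is 89, leaving 38
38: greatest Fibonacci not exceeding it is 34, leaving 4
4: greatest Fibonacci not exceeding it is 3, leaving 1
1: greatest Fibonacci not exceeding it is 1, leaving 0
So 3088 = 2584 + 377 + 89 + 34 + 3 + 1, with no two terms consecutive in the sequence.

2584 + 377 + 89 + 34 + 3 + 1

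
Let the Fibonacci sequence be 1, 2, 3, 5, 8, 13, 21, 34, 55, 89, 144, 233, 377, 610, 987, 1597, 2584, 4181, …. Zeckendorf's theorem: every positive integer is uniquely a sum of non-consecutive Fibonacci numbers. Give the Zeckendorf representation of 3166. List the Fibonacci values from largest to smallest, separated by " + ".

3166: greatest Fibonacci not exceeding it is 2584, leaving 582
582: greatest Fibonacci not exceeding it is 377, leaving 205
205: greatest Fibonacci not exceeding it is 144, leaving 61
61: greatest Fibonacci not exceeding it is 55, leaving 6
6: greatest Fibonacci not exceeding it is 5, leaving 1
1: greatest Fibonacci not exceeding it is 1, leaving 0
So 3166 = 2584 + 377 + 144 + 55 + 5 + 1, with no two terms consecutive in the sequence.

2584 + 377 + 144 + 55 + 5 + 1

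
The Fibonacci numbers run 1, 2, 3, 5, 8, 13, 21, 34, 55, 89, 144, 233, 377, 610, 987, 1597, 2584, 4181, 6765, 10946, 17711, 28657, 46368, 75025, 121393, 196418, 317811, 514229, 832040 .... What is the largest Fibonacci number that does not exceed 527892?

514229 ≤ 527892 < 832040, so the largest Fibonacci number not exceeding 527892 is 514229.

514229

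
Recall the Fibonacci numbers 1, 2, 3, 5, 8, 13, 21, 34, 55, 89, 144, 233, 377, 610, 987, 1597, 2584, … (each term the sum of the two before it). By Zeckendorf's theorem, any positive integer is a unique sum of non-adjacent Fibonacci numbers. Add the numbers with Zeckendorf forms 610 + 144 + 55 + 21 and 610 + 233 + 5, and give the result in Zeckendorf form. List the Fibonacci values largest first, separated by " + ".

The two numbers are 830 and 848, so their sum is 1678.
take 1597 (≤ 1678); 1678 − 1597 = 81
take 55 (≤ 81); 81 − 55 = 26
take 21 (≤ 26); 26 − 21 = 5
take 5 (≤ 5); 5 − 5 = 0

1597 + 55 + 21 + 5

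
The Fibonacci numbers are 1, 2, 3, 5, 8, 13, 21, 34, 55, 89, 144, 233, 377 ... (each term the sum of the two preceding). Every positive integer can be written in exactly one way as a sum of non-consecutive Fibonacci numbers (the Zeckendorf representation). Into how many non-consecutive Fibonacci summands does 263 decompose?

subtract 233 from 263: 30 remains
subtract 21 from 30: 9 remains
subtract 8 from 9: 1 remains
subtract 1 from 1: 0 remains
263 = 233 + 21 + 8 + 1, which has 4 terms.

4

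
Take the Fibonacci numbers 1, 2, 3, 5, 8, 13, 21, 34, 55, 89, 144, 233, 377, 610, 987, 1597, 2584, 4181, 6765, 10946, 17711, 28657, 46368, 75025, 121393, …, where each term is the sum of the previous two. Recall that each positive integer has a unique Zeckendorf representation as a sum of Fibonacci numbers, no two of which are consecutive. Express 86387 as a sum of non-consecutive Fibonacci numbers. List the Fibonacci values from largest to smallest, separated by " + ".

take 75025 (≤ 86387); 86387 − 75025 = 11362
take 10946 (≤ 11362); 11362 − 10946 = 416
take 377 (≤ 416); 416 − 377 = 39
take 34 (≤ 39); 39 − 34 = 5
take 5 (≤ 5); 5 − 5 = 0
So 86387 = 75025 + 10946 + 377 + 34 + 5, with no two terms consecutive in the sequence.

75025 + 10946 + 377 + 34 + 5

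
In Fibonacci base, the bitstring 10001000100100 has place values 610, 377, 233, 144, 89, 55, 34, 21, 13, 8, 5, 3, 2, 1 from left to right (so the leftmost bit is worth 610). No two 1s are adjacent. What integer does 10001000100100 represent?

715

Summing the place values of the 1 bits: 610 + 89 + 13 + 3 = 715.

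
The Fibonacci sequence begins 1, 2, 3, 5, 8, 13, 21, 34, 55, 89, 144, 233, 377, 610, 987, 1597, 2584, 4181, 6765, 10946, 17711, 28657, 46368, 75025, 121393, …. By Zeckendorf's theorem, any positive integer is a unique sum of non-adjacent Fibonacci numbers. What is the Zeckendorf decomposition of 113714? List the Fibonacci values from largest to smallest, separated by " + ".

Greedily peel off the largest Fibonacci term at each step:
113714: greatest Fibonacci not exceeding it is 75025, leaving 38689
38689: greatest Fibonacci not exceeding it is 28657, leaving 10032
10032: greatest Fibonacci not exceeding it is 6765, leaving 3267
3267: greatest Fibonacci not exceeding it is 2584, leaving 683
683: greatest Fibonacci not exceeding it is 610, leaving 73
73: greatest Fibonacci not exceeding it is 55, leaving 18
18: greatest Fibonacci not exceeding it is 13, leaving 5
5: greatest Fibonacci not exceeding it is 5, leaving 0
So 113714 = 75025 + 28657 + 6765 + 2584 + 610 + 55 + 13 + 5, with no two terms consecutive in the sequence.

75025 + 28657 + 6765 + 2584 + 610 + 55 + 13 + 5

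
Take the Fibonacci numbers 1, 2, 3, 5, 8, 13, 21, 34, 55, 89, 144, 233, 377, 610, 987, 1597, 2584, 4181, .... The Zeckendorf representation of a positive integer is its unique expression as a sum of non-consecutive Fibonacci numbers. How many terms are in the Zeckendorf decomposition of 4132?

7

Greedy algorithm:
4132 − 2584 = 1548
1548 − 987 = 561
561 − 377 = 184
184 − 144 = 40
40 − 34 = 6
6 − 5 = 1
1 − 1 = 0
4132 = 2584 + 987 + 377 + 144 + 34 + 5 + 1, which has 7 terms.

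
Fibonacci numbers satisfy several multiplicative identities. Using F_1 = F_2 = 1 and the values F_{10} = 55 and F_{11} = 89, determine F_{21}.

By F_{2k+1} = F_k² + F_{k+1}²: F_{21} = 55² + 89² = 3025 + 7921 = 10946.

10946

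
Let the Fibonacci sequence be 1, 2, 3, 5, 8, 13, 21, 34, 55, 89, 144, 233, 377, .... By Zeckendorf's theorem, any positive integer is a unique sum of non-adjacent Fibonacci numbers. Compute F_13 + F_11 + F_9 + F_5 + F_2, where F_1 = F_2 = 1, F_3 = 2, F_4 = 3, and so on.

362

F_13 + F_11 + F_9 + F_5 + F_2 = 233 + 89 + 34 + 5 + 1 = 362.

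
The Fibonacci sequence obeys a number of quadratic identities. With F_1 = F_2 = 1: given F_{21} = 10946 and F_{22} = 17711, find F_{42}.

By the doubling identity F_{2k} = F_k(2F_{k+1} − F_k): F_{42} = 10946·(2·17711 − 10946) = 10946·24476 = 267914296.

267914296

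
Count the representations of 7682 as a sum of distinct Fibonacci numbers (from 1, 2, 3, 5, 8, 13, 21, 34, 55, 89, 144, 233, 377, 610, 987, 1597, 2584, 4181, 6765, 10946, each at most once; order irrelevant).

54

Each representation comes from the Zeckendorf form by replacing some F_k with F_{k−1} + F_{k−2} where possible.
7682 = 6765+610+233+55+13+5+1 = 6765+610+233+55+13+3+2+1 = 6765+610+233+34+21+13+5+1 = 6765+610+144+89+55+13+5+1 = 6765+610+233+55+8+5+3+2+1 = … (49 more), for 54 in all.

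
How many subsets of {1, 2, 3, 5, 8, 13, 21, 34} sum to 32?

4

Each representation comes from the Zeckendorf form by replacing some F_k with F_{k−1} + F_{k−2} where possible.
32 = 21+8+3 = 21+8+2+1 = 21+5+3+2+1 = 13+8+5+3+2+1 — 4 representations.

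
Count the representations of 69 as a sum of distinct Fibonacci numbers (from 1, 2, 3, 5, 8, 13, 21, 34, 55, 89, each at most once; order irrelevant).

Each representation comes from the Zeckendorf form by replacing some F_k with F_{k−1} + F_{k−2} where possible.
69 = 55+13+1 = 55+8+5+1 = 34+21+13+1 = 55+8+3+2+1 = … (2 more), for 6 in all.

6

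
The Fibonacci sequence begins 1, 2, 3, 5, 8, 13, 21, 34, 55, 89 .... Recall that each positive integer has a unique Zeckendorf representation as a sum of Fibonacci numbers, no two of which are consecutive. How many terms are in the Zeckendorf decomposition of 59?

3

59: greatest Fibonacci not exceeding it is 55, leaving 4
4: greatest Fibonacci not exceeding it is 3, leaving 1
1: greatest Fibonacci not exceeding it is 1, leaving 0
59 = 55 + 3 + 1, which has 3 terms.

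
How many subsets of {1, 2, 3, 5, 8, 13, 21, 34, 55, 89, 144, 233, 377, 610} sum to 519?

10

Starting from the Zeckendorf form and repeatedly splitting a term F_k into F_{k−1} + F_{k−2} (when neither is already used) reaches every representation.
519 = 377+89+34+13+5+1 = 377+89+34+13+3+2+1 = 233+144+89+34+13+5+1 = 377+89+34+8+5+3+2+1 = 233+144+89+34+13+3+2+1 = … (5 more), for 10 in all.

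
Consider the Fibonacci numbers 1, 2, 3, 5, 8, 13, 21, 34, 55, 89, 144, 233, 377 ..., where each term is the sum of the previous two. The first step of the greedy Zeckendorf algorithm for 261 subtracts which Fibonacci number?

233

233 ≤ 261 < 377, so the largest Fibonacci number not exceeding 261 is 233.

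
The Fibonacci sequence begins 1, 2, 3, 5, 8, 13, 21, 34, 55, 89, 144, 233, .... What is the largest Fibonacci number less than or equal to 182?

144 ≤ 182 < 233, so the largest Fibonacci number not exceeding 182 is 144.

144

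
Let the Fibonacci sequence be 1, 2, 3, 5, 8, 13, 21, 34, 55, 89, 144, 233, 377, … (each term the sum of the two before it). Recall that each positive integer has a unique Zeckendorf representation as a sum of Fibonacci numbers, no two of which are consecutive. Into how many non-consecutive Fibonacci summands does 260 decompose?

Greedy algorithm:
largest Fibonacci ≤ 260 is 233; 260 − 233 = 27
largest Fibonacci ≤ 27 is 21; 27 − 21 = 6
largest Fibonacci ≤ 6 is 5; 6 − 5 = 1
largest Fibonacci ≤ 1 is 1; 1 − 1 = 0
260 = 233 + 21 + 5 + 1, which has 4 terms.

4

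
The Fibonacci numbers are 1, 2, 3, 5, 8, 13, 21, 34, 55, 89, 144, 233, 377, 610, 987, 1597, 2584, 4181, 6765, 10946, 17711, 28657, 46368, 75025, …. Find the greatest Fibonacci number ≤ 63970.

46368

46368 ≤ 63970 < 75025, so the largest Fibonacci number not exceeding 63970 is 46368.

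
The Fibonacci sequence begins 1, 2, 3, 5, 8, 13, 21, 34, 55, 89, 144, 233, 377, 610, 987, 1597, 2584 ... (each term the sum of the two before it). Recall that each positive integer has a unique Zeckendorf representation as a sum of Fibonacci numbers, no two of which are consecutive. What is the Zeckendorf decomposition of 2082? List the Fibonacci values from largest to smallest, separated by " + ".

1597 + 377 + 89 + 13 + 5 + 1

Greedy algorithm:
take 1597 (≤ 2082); 2082 − 1597 = 485
take 377 (≤ 485); 485 − 377 = 108
take 89 (≤ 108); 108 − 89 = 19
take 13 (≤ 19); 19 − 13 = 6
take 5 (≤ 6); 6 − 5 = 1
take 1 (≤ 1); 1 − 1 = 0
So 2082 = 1597 + 377 + 89 + 13 + 5 + 1, with no two terms consecutive in the sequence.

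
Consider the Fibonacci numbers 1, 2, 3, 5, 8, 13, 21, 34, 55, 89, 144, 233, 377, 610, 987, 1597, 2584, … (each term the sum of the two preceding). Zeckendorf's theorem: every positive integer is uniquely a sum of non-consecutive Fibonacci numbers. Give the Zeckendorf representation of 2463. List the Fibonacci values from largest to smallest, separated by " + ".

take 1597 (≤ 2463); 2463 − 1597 = 866
take 610 (≤ 866); 866 − 610 = 256
take 233 (≤ 256); 256 − 233 = 23
take 21 (≤ 23); 23 − 21 = 2
take 2 (≤ 2); 2 − 2 = 0
So 2463 = 1597 + 610 + 233 + 21 + 2, with no two terms consecutive in the sequence.

1597 + 610 + 233 + 21 + 2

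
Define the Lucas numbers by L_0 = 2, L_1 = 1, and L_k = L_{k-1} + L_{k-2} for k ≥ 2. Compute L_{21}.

24476

Iterating the recurrence up to L_{13} = 521 and L_{12} = 322:
L_{14} = L_{13} + L_{12} = 521 + 322 = 843
L_{15} = L_{14} + L_{13} = 843 + 521 = 1364
L_{16} = L_{15} + L_{14} = 1364 + 843 = 2207
L_{17} = L_{16} + L_{15} = 2207 + 1364 = 3571
L_{18} = L_{17} + L_{16} = 3571 + 2207 = 5778
L_{19} = L_{18} + L_{17} = 5778 + 3571 = 9349
L_{20} = L_{19} + L_{18} = 9349 + 5778 = 15127
L_{21} = L_{20} + L_{19} = 15127 + 9349 = 24476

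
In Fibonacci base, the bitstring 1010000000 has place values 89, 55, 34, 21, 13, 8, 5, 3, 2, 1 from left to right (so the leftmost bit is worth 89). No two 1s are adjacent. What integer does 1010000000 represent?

123

Summing the place values of the 1 bits: 89 + 34 = 123.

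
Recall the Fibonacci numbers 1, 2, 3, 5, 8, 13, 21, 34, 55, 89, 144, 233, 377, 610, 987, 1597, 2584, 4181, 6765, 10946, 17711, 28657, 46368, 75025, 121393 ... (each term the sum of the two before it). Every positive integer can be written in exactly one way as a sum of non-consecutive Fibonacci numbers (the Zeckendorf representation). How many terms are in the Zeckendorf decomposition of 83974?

8

Greedily peel off the largest Fibonacci term at each step:
take 75025 (≤ 83974); 83974 − 75025 = 8949
take 6765 (≤ 8949); 8949 − 6765 = 2184
take 1597 (≤ 2184); 2184 − 1597 = 587
take 377 (≤ 587); 587 − 377 = 210
take 144 (≤ 210); 210 − 144 = 66
take 55 (≤ 66); 66 − 55 = 11
take 8 (≤ 11); 11 − 8 = 3
take 3 (≤ 3); 3 − 3 = 0
83974 = 75025 + 6765 + 1597 + 377 + 144 + 55 + 8 + 3, which has 8 terms.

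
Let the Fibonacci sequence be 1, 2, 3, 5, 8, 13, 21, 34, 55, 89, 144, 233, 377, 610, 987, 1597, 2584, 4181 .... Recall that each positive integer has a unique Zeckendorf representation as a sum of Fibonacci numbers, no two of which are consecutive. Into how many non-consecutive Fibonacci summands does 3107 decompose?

2584 ≤ 3107 < 4181, so take 2584; remainder 523
377 ≤ 523 < 610, so take 377; remainder 146
144 ≤ 146 < 233, so take 144; remainder 2
2 ≤ 2 < 3, so take 2; remainder 0
3107 = 2584 + 377 + 144 + 2, which has 4 terms.

4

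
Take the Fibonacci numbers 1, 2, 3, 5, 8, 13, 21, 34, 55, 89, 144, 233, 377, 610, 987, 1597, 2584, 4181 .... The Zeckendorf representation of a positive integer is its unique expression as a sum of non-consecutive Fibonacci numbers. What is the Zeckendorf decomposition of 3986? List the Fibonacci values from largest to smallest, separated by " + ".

subtract 2584 from 3986: 1402 remains
subtract 987 from 1402: 415 remains
subtract 377 from 415: 38 remains
subtract 34 from 38: 4 remains
subtract 3 from 4: 1 remains
subtract 1 from 1: 0 remains
So 3986 = 2584 + 987 + 377 + 34 + 3 + 1, with no two terms consecutive in the sequence.

2584 + 987 + 377 + 34 + 3 + 1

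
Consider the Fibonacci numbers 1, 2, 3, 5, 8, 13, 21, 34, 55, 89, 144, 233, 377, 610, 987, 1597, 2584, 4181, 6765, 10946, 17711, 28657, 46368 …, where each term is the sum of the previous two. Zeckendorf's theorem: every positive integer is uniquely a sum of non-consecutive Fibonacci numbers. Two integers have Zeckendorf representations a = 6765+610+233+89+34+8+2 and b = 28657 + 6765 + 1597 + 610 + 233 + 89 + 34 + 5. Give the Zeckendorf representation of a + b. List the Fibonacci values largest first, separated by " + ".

The two numbers are 7741 and 37990, so their sum is 45731.
Repeatedly subtract the largest Fibonacci number that fits:
45731 − 28657 = 17074
17074 − 10946 = 6128
6128 − 4181 = 1947
1947 − 1597 = 350
350 − 233 = 117
117 − 89 = 28
28 − 21 = 7
7 − 5 = 2
2 − 2 = 0

28657 + 10946 + 4181 + 1597 + 233 + 89 + 21 + 5 + 2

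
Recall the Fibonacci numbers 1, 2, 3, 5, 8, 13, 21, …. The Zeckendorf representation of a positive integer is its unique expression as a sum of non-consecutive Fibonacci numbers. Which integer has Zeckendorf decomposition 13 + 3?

16

13 + 3 = 16.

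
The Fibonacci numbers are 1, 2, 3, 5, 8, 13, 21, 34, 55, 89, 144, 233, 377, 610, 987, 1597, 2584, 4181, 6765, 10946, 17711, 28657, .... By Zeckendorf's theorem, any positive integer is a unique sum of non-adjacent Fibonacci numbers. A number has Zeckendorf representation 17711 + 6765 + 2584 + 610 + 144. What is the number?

17711 + 6765 + 2584 + 610 + 144 = 27814.

27814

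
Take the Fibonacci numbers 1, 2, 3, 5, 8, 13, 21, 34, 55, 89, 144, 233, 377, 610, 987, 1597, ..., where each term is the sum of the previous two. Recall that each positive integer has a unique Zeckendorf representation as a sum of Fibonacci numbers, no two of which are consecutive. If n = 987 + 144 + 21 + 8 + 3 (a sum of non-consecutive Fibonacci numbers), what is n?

1163

987 + 144 + 21 + 8 + 3 = 1163.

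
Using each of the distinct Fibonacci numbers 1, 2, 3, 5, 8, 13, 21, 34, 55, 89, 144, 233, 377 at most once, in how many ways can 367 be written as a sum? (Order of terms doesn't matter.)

367 = 233+89+34+8+3 = 233+89+34+8+2+1 = 233+89+21+13+8+3 = … (9 more), for 12 in all.

12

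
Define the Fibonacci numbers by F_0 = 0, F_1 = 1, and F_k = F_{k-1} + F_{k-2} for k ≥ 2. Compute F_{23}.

Iterating the recurrence up to F_{18} = 2584 and F_{17} = 1597:
F_{19} = F_{18} + F_{17} = 2584 + 1597 = 4181
F_{20} = F_{19} + F_{18} = 4181 + 2584 = 6765
F_{21} = F_{20} + F_{19} = 6765 + 4181 = 10946
F_{22} = F_{21} + F_{20} = 10946 + 6765 = 17711
F_{23} = F_{22} + F_{21} = 17711 + 10946 = 28657

28657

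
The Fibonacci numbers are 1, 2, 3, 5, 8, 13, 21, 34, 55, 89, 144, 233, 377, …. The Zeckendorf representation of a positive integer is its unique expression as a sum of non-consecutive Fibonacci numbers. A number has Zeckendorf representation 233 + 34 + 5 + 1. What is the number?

273

233 + 34 + 5 + 1 = 273.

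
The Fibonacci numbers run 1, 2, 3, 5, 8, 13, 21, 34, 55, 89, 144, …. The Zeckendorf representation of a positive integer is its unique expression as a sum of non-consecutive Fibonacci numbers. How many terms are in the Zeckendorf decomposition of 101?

4

Greedily peel off the largest Fibonacci term at each step:
largest Fibonacci ≤ 101 is 89; 101 − 89 = 12
largest Fibonacci ≤ 12 is 8; 12 − 8 = 4
largest Fibonacci ≤ 4 is 3; 4 − 3 = 1
largest Fibonacci ≤ 1 is 1; 1 − 1 = 0
101 = 89 + 8 + 3 + 1, which has 4 terms.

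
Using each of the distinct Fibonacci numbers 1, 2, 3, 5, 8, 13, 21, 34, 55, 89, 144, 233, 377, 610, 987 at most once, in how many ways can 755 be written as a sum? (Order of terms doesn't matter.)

755 = 610+144+1 = 610+89+55+1 = 377+233+144+1 = 610+89+34+21+1 = … (6 more), for 10 in all.

10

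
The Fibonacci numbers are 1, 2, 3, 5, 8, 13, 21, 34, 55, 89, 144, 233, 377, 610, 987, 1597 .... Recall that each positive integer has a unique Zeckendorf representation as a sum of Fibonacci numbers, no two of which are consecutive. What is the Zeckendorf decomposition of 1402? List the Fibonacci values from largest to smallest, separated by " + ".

987 + 377 + 34 + 3 + 1

1402 − 987 = 415
415 − 377 = 38
38 − 34 = 4
4 − 3 = 1
1 − 1 = 0
So 1402 = 987 + 377 + 34 + 3 + 1, with no two terms consecutive in the sequence.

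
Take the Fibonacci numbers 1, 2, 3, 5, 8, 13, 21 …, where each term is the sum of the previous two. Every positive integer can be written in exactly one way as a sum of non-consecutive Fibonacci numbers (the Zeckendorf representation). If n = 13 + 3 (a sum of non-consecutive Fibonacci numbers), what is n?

13 + 3 = 16.

16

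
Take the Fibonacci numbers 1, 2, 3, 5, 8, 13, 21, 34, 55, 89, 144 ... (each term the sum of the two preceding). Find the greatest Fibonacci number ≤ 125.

89

89 ≤ 125 < 144, so the largest Fibonacci number not exceeding 125 is 89.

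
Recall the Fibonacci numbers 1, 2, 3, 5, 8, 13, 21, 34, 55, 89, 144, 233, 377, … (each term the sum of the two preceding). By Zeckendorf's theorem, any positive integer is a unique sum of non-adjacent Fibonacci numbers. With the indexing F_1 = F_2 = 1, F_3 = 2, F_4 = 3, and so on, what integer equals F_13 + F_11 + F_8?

F_13 + F_11 + F_8 = 233 + 89 + 21 = 343.

343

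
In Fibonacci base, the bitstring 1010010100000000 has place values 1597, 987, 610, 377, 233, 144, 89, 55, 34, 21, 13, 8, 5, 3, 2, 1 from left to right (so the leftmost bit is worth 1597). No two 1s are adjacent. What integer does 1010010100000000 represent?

Summing the place values of the 1 bits: 1597 + 610 + 144 + 55 = 2406.

2406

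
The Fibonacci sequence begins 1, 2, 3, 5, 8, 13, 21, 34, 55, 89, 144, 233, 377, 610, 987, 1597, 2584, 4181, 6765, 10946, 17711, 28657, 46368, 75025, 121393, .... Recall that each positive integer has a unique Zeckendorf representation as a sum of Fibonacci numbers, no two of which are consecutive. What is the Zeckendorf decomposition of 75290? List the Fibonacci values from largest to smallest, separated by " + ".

75025 + 233 + 21 + 8 + 3

Greedy algorithm:
75025 ≤ 75290 < 121393, so take 75025; remainder 265
233 ≤ 265 < 377, so take 233; remainder 32
21 ≤ 32 < 34, so take 21; remainder 11
8 ≤ 11 < 13, so take 8; remainder 3
3 ≤ 3 < 5, so take 3; remainder 0
So 75290 = 75025 + 233 + 21 + 8 + 3, with no two terms consecutive in the sequence.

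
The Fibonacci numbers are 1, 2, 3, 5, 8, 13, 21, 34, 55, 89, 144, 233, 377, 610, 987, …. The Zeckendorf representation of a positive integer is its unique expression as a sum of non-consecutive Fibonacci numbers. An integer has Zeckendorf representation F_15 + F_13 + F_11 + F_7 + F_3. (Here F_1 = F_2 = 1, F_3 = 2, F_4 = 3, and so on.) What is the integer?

947

F_15 + F_13 + F_11 + F_7 + F_3 = 610 + 233 + 89 + 13 + 2 = 947.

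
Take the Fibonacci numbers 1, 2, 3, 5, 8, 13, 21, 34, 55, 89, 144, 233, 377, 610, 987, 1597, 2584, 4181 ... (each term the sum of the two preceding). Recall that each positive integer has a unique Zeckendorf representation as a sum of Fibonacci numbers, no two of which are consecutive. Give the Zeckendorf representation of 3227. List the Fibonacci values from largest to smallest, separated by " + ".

2584 + 610 + 21 + 8 + 3 + 1

2584 ≤ 3227 < 4181, so take 2584; remainder 643
610 ≤ 643 < 987, so take 610; remainder 33
21 ≤ 33 < 34, so take 21; remainder 12
8 ≤ 12 < 13, so take 8; remainder 4
3 ≤ 4 < 5, so take 3; remainder 1
1 ≤ 1 < 2, so take 1; remainder 0
So 3227 = 2584 + 610 + 21 + 8 + 3 + 1, with no two terms consecutive in the sequence.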